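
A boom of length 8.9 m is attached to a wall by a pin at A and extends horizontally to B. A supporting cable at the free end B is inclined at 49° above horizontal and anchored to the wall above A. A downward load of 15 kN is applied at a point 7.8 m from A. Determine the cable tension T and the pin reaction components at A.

ΣM about A: T·sin49°·8.9 − 15·7.8 = 0 → T = 117/(8.9·0.75471) = 17.4187 ≈ 17.42 kN.
ΣF_x = 0: A_x − T·cos49° = 0 → A_x = 17.4187 × 0.656059 = 11.43 kN.
ΣF_y = 0: A_y + T·sin49° − 15 = 0 → A_y = 15 − 17.4187 × 0.75471 = 1.854 kN.

T = 17.42 kN, A_x = 11.43 kN, A_y = 1.854 kN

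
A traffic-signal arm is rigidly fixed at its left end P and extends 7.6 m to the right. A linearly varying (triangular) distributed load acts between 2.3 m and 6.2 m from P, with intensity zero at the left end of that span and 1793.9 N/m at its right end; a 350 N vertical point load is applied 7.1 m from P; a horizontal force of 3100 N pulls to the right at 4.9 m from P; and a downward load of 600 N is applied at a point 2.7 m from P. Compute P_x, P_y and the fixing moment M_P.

Resultant of the triangular load: ½ × 1793.9 × 3.9 = 3498.105 N, acting at 4.9 m from P (one-third of the span from the peak).
ΣF_x = 0: P_x + 3100 = 0 → P_x = -3100 N.
ΣF_y = 0: P_y − ½·1793.9·3.9 − 350 − 600 = 0 → P_y = 4448 N.
ΣM about P: M_P − (½·1793.9·3.9)·4.9 − 350·7.1 − 600·2.7 = 0 → M_P = 21250 N·m.

P_x = -3100 N, P_y = 4448 N, M_P = 21250 N·m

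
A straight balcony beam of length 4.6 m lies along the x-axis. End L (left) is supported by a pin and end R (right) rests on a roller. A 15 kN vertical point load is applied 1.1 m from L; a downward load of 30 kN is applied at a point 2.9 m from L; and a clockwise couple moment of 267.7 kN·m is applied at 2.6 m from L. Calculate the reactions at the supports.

L_x = 0, L_y = -35.70 kN, R_y = 80.70 kN

ΣM about L: R_y·4.6 − 15·1.1 − 30·2.9 − 267.7 = 0 → R_y = 371.2/4.6 = 80.6957 ≈ 80.70 kN.
ΣF_y = 0: L_y + 80.6957 − 15 − 30 = 0 → L_y = -35.70 kN.
ΣF_x = 0: no horizontal applied forces, so L_x = 0.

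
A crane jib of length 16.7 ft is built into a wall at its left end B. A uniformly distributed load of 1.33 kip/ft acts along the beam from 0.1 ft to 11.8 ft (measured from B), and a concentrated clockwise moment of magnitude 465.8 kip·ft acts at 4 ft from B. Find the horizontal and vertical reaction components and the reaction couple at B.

Resultant of the distributed load: 1.33 × 11.7 = 15.561 kip at 5.95 ft from B.
ΣF_x = 0: B_x = 0.
ΣF_y = 0: B_y − 1.33·11.7 = 0 → B_y = 15.56 kip.
ΣM about B: M_B − (1.33·11.7)·5.95 − 465.8 = 0 → M_B = 558.4 kip·ft.

B_x = 0, B_y = 15.56 kip, M_B = 558.4 kip·ft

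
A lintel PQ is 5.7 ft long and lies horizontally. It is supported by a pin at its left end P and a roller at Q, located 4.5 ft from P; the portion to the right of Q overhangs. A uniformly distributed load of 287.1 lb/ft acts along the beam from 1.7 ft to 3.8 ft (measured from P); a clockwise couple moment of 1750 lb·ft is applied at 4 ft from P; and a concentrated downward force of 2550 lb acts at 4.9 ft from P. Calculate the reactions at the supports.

Resultant of the distributed load: 287.1 × 2.1 = 602.91 lb at 2.75 ft from P.
ΣM about P: Q_y·4.5 − (287.1·2.1)·2.75 − 1750 − 2550·4.9 = 0 → Q_y = 15903.0025/4.5 = 3534 lb.
ΣF_y = 0: P_y + 3534 − 287.1·2.1 − 2550 = 0 → P_y = -381.1 lb.
ΣF_x = 0: no horizontal applied forces, so P_x = 0.

P_x = 0, P_y = -381.1 lb, Q_y = 3534 lb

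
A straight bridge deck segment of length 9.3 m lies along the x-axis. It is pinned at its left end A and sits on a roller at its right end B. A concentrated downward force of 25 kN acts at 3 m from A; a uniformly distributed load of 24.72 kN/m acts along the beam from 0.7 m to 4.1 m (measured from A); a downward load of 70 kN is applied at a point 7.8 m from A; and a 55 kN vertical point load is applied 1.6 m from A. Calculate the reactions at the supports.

Resultant of the distributed load: 24.72 × 3.4 = 84.048 kN at 2.4 m from A.
Moments about A: B_y·9.3 − 25·3 − (24.72·3.4)·2.4 − 70·7.8 − 55·1.6 = 0 → B_y = 910.7152/9.3 = 97.9264 ≈ 97.93 kN.
ΣF_y = 0: A_y + 97.9264 − 25 − 24.72·3.4 − 70 − 55 = 0 → A_y = 136.1 kN.
ΣF_x = 0: no horizontal applied forces, so A_x = 0.

A_x = 0, A_y = 136.1 kN, B_y = 97.93 kN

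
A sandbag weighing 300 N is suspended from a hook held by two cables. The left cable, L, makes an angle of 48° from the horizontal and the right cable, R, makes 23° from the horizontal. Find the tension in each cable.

ΣF_x = 0: −T_L·cos48° + T_R·cos23° = 0 → T_R = 0.726917·T_L.
ΣF_y = 0: T_L·sin48° + T_R·sin23° = 300.
Substitute: T_L·(0.743145 + 0.726917·0.390731) = 300 → T_L = 292.063 ≈ 292.1 N.
Then T_R = 0.726917 × 292.063 = 212.3 N.

T_L = 292.1 N, T_R = 212.3 N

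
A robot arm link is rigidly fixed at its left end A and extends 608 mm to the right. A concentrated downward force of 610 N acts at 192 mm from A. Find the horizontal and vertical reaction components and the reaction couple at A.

A_x = 0, A_y = 610.0 N, M_A = 117100 N·mm

ΣF_x = 0: A_x = 0.
ΣF_y = 0: A_y − 610 = 0 → A_y = 610.0 N.
ΣM about A: M_A − 610·192 = 0 → M_A = 117100 N·mm.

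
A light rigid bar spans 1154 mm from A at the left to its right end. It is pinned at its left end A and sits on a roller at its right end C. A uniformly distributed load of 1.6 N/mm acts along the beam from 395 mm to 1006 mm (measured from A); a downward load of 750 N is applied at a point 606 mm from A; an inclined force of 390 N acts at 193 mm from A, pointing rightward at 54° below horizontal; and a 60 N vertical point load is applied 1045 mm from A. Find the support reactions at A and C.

Resultant of the distributed load: 1.6 × 611 = 977.6 N at 700.5 mm from A.
ΣM about A: C_y·1154 − (1.6·611)·700.5 − 750·606 − 390·sin54°·193 − 60·1045 = 0 → C_y = 1262900/1154 = 1094.37 ≈ 1094 N.
ΣF_y = 0: A_y + 1094.37 − 1.6·611 − 750 − 390·sin54° − 60 = 0 → A_y = 1009 N.
ΣF_x = 0: A_x + 390·cos54° = 0 → A_x = -229.2 N.

A_x = -229.2 N, A_y = 1009 N, C_y = 1094 N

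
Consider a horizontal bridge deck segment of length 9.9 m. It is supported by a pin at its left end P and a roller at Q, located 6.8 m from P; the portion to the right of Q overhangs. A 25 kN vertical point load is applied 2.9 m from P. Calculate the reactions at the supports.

ΣM about P: Q_y·6.8 − 25·2.9 = 0 → Q_y = 72.5/6.8 = 10.6618 ≈ 10.66 kN.
ΣF_y = 0: P_y + 10.6618 − 25 = 0 → P_y = 14.34 kN.
ΣF_x = 0: no horizontal applied forces, so P_x = 0.

P_x = 0, P_y = 14.34 kN, Q_y = 10.66 kN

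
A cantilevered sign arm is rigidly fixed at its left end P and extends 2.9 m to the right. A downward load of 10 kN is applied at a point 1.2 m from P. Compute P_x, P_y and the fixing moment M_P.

ΣF_x = 0: P_x = 0.
ΣF_y = 0: P_y − 10 = 0 → P_y = 10.00 kN.
ΣM about P: M_P − 10·1.2 = 0 → M_P = 12.00 kN·m.

P_x = 0, P_y = 10.00 kN, M_P = 12.00 kN·m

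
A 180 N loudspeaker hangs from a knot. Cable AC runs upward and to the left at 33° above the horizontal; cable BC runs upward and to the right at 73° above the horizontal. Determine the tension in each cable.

ΣF_x = 0: −T_AC·cos33° + T_BC·cos73° = 0 → T_BC = 2.86851·T_AC.
ΣF_y = 0: T_AC·sin33° + T_BC·sin73° = 180.
Substitute: T_AC·(0.544639 + 2.86851·0.956305) = 180 → T_AC = 54.7477 ≈ 54.75 N.
Then T_BC = 2.86851 × 54.7477 = 157.0 N.

T_AC = 54.75 N, T_BC = 157.0 N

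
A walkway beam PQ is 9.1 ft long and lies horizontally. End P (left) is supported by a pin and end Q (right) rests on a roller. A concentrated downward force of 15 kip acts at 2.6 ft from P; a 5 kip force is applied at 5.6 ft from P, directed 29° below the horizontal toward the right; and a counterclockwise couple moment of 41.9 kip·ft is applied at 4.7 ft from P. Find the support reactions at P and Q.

P_x = -4.373 kip, P_y = 16.25 kip, Q_y = 1.173 kip

Moments about P: Q_y·9.1 − 15·2.6 − 5·sin29°·5.6 + 41.9 = 0 → Q_y = 10.6747/9.1 = 1.17304 ≈ 1.173 kip.
ΣF_y = 0: P_y + 1.17304 − 15 − 5·sin29° = 0 → P_y = 16.25 kip.
ΣF_x = 0: P_x + 5·cos29° = 0 → P_x = -4.373 kip.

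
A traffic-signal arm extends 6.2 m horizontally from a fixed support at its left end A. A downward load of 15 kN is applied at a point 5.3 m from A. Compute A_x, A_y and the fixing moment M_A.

ΣF_x = 0: A_x = 0.
ΣF_y = 0: A_y − 15 = 0 → A_y = 15.00 kN.
ΣM about A: M_A − 15·5.3 = 0 → M_A = 79.50 kN·m.

A_x = 0, A_y = 15.00 kN, M_A = 79.50 kN·m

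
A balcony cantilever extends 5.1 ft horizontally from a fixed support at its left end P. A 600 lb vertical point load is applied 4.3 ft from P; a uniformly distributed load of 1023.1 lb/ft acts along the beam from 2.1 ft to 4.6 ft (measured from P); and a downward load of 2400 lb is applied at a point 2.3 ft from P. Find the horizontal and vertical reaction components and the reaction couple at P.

P_x = 0, P_y = 5558 lb, M_P = 16670 lb·ft

Resultant of the distributed load: 1023.1 × 2.5 = 2557.75 lb at 3.35 ft from P.
ΣF_x = 0: P_x = 0.
ΣF_y = 0: P_y − 600 − 1023.1·2.5 − 2400 = 0 → P_y = 5558 lb.
ΣM about P: M_P − 600·4.3 − (1023.1·2.5)·3.35 − 2400·2.3 = 0 → M_P = 16670 lb·ft.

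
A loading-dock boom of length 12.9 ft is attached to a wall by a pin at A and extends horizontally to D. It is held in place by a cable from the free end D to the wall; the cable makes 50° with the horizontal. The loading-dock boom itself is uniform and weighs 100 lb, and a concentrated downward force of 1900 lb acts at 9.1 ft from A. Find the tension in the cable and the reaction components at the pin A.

ΣM about A: T·sin50°·12.9 − 100·6.45 − 1900·9.1 = 0 → T = 17935/(12.9·0.766044) = 1814.92 ≈ 1815 lb.
ΣF_x = 0: A_x − T·cos50° = 0 → A_x = 1814.92 × 0.642788 = 1167 lb.
ΣF_y = 0: A_y + T·sin50° − 100 − 1900 = 0 → A_y = 2000 − 1814.92 × 0.766044 = 609.7 lb.

T = 1815 lb, A_x = 1167 lb, A_y = 609.7 lb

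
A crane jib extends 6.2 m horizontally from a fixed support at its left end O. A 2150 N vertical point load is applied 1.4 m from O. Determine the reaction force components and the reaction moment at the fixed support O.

ΣF_x = 0: O_x = 0.
ΣF_y = 0: O_y − 2150 = 0 → O_y = 2150 N.
ΣM about O: M_O − 2150·1.4 = 0 → M_O = 3010 N·m.

O_x = 0, O_y = 2150 N, M_O = 3010 N·m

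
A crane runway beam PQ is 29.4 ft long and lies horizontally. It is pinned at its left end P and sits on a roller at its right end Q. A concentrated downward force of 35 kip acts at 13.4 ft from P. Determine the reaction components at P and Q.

P_x = 0, P_y = 19.05 kip, Q_y = 15.95 kip

ΣM about P: Q_y·29.4 − 35·13.4 = 0 → Q_y = 469/29.4 = 15.9524 ≈ 15.95 kip.
ΣF_y = 0: P_y + 15.9524 − 35 = 0 → P_y = 19.05 kip.
ΣF_x = 0: no horizontal applied forces, so P_x = 0.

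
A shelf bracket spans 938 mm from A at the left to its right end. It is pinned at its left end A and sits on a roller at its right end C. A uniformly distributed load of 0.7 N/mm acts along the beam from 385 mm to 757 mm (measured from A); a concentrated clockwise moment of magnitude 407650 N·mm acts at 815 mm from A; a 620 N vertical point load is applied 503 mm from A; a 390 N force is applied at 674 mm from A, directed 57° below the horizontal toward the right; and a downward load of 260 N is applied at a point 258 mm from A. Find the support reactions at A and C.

Resultant of the distributed load: 0.7 × 372 = 260.4 N at 571 mm from A.
ΣM about A: C_y·938 − (0.7·372)·571 − 407650 − 620·503 − 390·sin57°·674 − 260·258 = 0 → C_y = 1155730/938 = 1232.12 ≈ 1232 N.
ΣF_y = 0: A_y + 1232.12 − 0.7·372 − 620 − 390·sin57° − 260 = 0 → A_y = 235.4 N.
ΣF_x = 0: A_x + 390·cos57° = 0 → A_x = -212.4 N.

A_x = -212.4 N, A_y = 235.4 N, C_y = 1232 N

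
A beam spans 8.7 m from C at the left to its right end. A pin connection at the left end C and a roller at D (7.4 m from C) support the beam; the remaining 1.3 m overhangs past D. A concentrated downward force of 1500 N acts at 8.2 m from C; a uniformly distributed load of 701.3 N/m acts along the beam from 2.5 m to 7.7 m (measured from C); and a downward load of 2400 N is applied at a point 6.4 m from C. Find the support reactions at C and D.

Resultant of the distributed load: 701.3 × 5.2 = 3646.76 N at 5.1 m from C.
ΣM about C: D_y·7.4 − 1500·8.2 − (701.3·5.2)·5.1 − 2400·6.4 = 0 → D_y = 46258.476/7.4 = 6251.15 ≈ 6251 N.
ΣF_y = 0: C_y + 6251.15 − 1500 − 701.3·5.2 − 2400 = 0 → C_y = 1296 N.
ΣF_x = 0: no horizontal applied forces, so C_x = 0.

C_x = 0, C_y = 1296 N, D_y = 6251 N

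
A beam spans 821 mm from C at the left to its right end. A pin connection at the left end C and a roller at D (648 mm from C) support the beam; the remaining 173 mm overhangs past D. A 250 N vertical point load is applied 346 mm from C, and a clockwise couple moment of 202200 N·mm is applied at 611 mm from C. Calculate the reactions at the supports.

ΣM about C: D_y·648 − 250·346 − 202200 = 0 → D_y = 288700/648 = 445.525 ≈ 445.5 N.
ΣF_y = 0: C_y + 445.525 − 250 = 0 → C_y = -195.5 N.
ΣF_x = 0: no horizontal applied forces, so C_x = 0.

C_x = 0, C_y = -195.5 N, D_y = 445.5 N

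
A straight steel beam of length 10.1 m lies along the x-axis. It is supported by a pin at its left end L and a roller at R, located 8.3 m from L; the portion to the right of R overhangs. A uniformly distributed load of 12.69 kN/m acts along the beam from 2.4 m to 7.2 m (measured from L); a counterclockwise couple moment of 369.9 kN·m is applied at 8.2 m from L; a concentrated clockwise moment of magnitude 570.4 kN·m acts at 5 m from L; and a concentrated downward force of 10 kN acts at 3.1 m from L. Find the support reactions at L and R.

L_x = 0, L_y = 7.794 kN, R_y = 63.12 kN

Resultant of the distributed load: 12.69 × 4.8 = 60.912 kN at 4.8 m from L.
Moments about L: R_y·8.3 − (12.69·4.8)·4.8 + 369.9 − 570.4 − 10·3.1 = 0 → R_y = 523.8776/8.3 = 63.1178 ≈ 63.12 kN.
ΣF_y = 0: L_y + 63.1178 − 12.69·4.8 − 10 = 0 → L_y = 7.794 kN.
ΣF_x = 0: no horizontal applied forces, so L_x = 0.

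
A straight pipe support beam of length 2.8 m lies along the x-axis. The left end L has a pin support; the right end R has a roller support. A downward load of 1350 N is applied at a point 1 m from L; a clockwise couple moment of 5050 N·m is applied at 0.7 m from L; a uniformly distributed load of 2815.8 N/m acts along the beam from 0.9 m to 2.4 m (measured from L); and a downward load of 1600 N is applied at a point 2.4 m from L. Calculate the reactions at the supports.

Resultant of the distributed load: 2815.8 × 1.5 = 4223.7 N at 1.65 m from L.
Moments about L: R_y·2.8 − 1350·1 − 5050 − (2815.8·1.5)·1.65 − 1600·2.4 = 0 → R_y = 17209.105/2.8 = 6146.11 ≈ 6146 N.
ΣF_y = 0: L_y + 6146.11 − 1350 − 2815.8·1.5 − 1600 = 0 → L_y = 1028 N.
ΣF_x = 0: no horizontal applied forces, so L_x = 0.

L_x = 0, L_y = 1028 N, R_y = 6146 N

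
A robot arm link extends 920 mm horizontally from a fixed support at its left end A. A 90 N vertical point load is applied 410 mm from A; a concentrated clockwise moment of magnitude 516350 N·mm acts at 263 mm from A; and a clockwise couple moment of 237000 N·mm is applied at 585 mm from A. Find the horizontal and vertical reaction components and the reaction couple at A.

A_x = 0, A_y = 90.00 N, M_A = 790200 N·mm

ΣF_x = 0: A_x = 0.
ΣF_y = 0: A_y − 90 = 0 → A_y = 90.00 N.
ΣM about A: M_A − 90·410 − 516350 − 237000 = 0 → M_A = 790200 N·mm.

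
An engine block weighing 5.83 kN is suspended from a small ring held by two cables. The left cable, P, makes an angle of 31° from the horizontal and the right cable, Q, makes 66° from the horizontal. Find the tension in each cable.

ΣF_x = 0: −T_P·cos31° + T_Q·cos66° = 0 → T_Q = 2.10743·T_P.
ΣF_y = 0: T_P·sin31° + T_Q·sin66° = 5.83.
Substitute: T_P·(0.515038 + 2.10743·0.913545) = 5.83 → T_P = 2.38908 ≈ 2.389 kN.
Then T_Q = 2.10743 × 2.38908 = 5.035 kN.

T_P = 2.389 kN, T_Q = 5.035 kN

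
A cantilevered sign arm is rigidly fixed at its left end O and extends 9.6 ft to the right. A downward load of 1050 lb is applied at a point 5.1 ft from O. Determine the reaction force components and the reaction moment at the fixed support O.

O_x = 0, O_y = 1050 lb, M_O = 5355 lb·ft

ΣF_x = 0: O_x = 0.
ΣF_y = 0: O_y − 1050 = 0 → O_y = 1050 lb.
ΣM about O: M_O − 1050·5.1 = 0 → M_O = 5355 lb·ft.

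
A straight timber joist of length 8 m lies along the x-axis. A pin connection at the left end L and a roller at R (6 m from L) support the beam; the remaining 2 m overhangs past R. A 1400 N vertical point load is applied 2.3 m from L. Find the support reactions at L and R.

Taking moments about L: R_y·6 − 1400·2.3 = 0 → R_y = 3220/6 = 536.667 ≈ 536.7 N.
ΣF_y = 0: L_y + 536.667 − 1400 = 0 → L_y = 863.3 N.
ΣF_x = 0: no horizontal applied forces, so L_x = 0.

L_x = 0, L_y = 863.3 N, R_y = 536.7 N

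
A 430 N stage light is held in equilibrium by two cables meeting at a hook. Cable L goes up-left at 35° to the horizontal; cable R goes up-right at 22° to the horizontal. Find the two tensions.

T_L = 475.4 N, T_R = 420.0 N

ΣF_x = 0: −T_L·cos35° + T_R·cos22° = 0 → T_R = 0.883484·T_L.
ΣF_y = 0: T_L·sin35° + T_R·sin22° = 430.
Substitute: T_L·(0.573576 + 0.883484·0.374607) = 430 → T_L = 475.382 ≈ 475.4 N.
Then T_R = 0.883484 × 475.382 = 420.0 N.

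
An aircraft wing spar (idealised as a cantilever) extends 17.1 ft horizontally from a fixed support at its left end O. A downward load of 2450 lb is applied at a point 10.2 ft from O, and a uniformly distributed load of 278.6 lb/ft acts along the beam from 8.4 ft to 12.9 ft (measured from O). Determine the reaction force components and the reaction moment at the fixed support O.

Resultant of the distributed load: 278.6 × 4.5 = 1253.7 lb at 10.65 ft from O.
ΣF_x = 0: O_x = 0.
ΣF_y = 0: O_y − 2450 − 278.6·4.5 = 0 → O_y = 3704 lb.
ΣM about O: M_O − 2450·10.2 − (278.6·4.5)·10.65 = 0 → M_O = 38340 lb·ft.

O_x = 0, O_y = 3704 lb, M_O = 38340 lb·ft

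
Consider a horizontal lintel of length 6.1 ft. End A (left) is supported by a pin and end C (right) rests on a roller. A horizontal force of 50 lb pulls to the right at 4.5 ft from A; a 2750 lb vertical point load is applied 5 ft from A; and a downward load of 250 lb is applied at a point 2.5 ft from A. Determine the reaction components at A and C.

A_x = -50.00 lb, A_y = 643.4 lb, C_y = 2357 lb

Taking moments about A: C_y·6.1 − 2750·5 − 250·2.5 = 0 → C_y = 14375/6.1 = 2356.56 ≈ 2357 lb.
ΣF_y = 0: A_y + 2356.56 − 2750 − 250 = 0 → A_y = 643.4 lb.
ΣF_x = 0: A_x + 50 = 0 → A_x = -50.00 lb.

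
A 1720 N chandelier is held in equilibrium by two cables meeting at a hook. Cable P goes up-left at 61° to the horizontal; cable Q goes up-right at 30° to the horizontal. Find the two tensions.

ΣF_x = 0: −T_P·cos61° + T_Q·cos30° = 0 → T_Q = 0.55981·T_P.
ΣF_y = 0: T_P·sin61° + T_Q·sin30° = 1720.
Substitute: T_P·(0.87462 + 0.55981·0.5) = 1720 → T_P = 1489.79 ≈ 1490 N.
Then T_Q = 0.55981 × 1489.79 = 834.0 N.

T_P = 1490 N, T_Q = 834.0 N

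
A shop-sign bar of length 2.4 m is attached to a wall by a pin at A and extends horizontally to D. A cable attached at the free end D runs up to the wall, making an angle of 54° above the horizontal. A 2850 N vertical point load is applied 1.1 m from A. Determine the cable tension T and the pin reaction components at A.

T = 1615 N, A_x = 949.0 N, A_y = 1544 N

ΣM about A: T·sin54°·2.4 − 2850·1.1 = 0 → T = 3135/(2.4·0.809017) = 1614.61 ≈ 1615 N.
ΣF_x = 0: A_x − T·cos54° = 0 → A_x = 1614.61 × 0.587785 = 949.0 N.
ΣF_y = 0: A_y + T·sin54° − 2850 = 0 → A_y = 2850 − 1614.61 × 0.809017 = 1544 N.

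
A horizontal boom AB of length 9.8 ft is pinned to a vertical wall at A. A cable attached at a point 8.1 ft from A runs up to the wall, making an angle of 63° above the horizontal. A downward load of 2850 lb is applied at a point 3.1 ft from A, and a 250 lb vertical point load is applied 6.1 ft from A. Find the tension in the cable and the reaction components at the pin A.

ΣM about A: T·sin63°·8.1 − 2850·3.1 − 250·6.1 = 0 → T = 10360/(8.1·0.891007) = 1435.47 ≈ 1435 lb.
ΣF_x = 0: A_x − T·cos63° = 0 → A_x = 1435.47 × 0.45399 = 651.7 lb.
ΣF_y = 0: A_y + T·sin63° − 2850 − 250 = 0 → A_y = 3100 − 1435.47 × 0.891007 = 1821 lb.

T = 1435 lb, A_x = 651.7 lb, A_y = 1821 lb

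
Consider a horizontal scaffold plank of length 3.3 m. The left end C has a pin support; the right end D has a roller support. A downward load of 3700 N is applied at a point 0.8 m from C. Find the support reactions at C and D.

C_x = 0, C_y = 2803 N, D_y = 897.0 N

ΣM about C: D_y·3.3 − 3700·0.8 = 0 → D_y = 2960/3.3 = 896.97 ≈ 897.0 N.
ΣF_y = 0: C_y + 896.97 − 3700 = 0 → C_y = 2803 N.
ΣF_x = 0: no horizontal applied forces, so C_x = 0.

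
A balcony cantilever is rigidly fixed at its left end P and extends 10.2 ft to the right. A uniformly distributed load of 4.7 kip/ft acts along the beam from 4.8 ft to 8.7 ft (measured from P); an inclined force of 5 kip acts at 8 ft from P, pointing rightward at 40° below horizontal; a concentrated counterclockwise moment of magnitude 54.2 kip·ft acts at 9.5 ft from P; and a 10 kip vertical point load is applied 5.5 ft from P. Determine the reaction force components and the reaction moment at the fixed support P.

P_x = -3.830 kip, P_y = 31.54 kip, M_P = 150.2 kip·ft

Resultant of the distributed load: 4.7 × 3.9 = 18.33 kip at 6.75 ft from P.
ΣF_x = 0: P_x + 5·cos40° = 0 → P_x = -3.830 kip.
ΣF_y = 0: P_y − 4.7·3.9 − 5·sin40° − 10 = 0 → P_y = 31.54 kip.
ΣM about P: M_P − (4.7·3.9)·6.75 − 5·sin40°·8 + 54.2 − 10·5.5 = 0 → M_P = 150.2 kip·ft.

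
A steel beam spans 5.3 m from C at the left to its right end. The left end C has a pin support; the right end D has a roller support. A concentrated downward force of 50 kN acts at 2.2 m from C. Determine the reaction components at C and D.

Moments about C: D_y·5.3 − 50·2.2 = 0 → D_y = 110/5.3 = 20.7547 ≈ 20.75 kN.
ΣF_y = 0: C_y + 20.7547 − 50 = 0 → C_y = 29.25 kN.
ΣF_x = 0: no horizontal applied forces, so C_x = 0.

C_x = 0, C_y = 29.25 kN, D_y = 20.75 kN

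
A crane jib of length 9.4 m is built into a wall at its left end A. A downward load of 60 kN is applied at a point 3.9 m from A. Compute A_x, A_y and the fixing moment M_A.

ΣF_x = 0: A_x = 0.
ΣF_y = 0: A_y − 60 = 0 → A_y = 60.00 kN.
ΣM about A: M_A − 60·3.9 = 0 → M_A = 234.0 kN·m.

A_x = 0, A_y = 60.00 kN, M_A = 234.0 kN·m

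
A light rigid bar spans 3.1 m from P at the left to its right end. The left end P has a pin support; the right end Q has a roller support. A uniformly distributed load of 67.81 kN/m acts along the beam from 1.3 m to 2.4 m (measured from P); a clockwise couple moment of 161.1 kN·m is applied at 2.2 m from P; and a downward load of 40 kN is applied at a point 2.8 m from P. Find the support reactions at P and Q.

P_x = 0, P_y = -18.02 kN, Q_y = 132.6 kN

Resultant of the distributed load: 67.81 × 1.1 = 74.591 kN at 1.85 m from P.
Moments about P: Q_y·3.1 − (67.81·1.1)·1.85 − 161.1 − 40·2.8 = 0 → Q_y = 411.09335/3.1 = 132.611 ≈ 132.6 kN.
ΣF_y = 0: P_y + 132.611 − 67.81·1.1 − 40 = 0 → P_y = -18.02 kN.
ΣF_x = 0: no horizontal applied forces, so P_x = 0.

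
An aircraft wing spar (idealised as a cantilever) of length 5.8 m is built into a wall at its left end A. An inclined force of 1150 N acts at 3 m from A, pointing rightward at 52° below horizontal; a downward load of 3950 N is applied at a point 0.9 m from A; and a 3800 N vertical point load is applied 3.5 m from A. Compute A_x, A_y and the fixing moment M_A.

A_x = -708.0 N, A_y = 8656 N, M_A = 19570 N·m

ΣF_x = 0: A_x + 1150·cos52° = 0 → A_x = -708.0 N.
ΣF_y = 0: A_y − 1150·sin52° − 3950 − 3800 = 0 → A_y = 8656 N.
ΣM about A: M_A − 1150·sin52°·3 − 3950·0.9 − 3800·3.5 = 0 → M_A = 19570 N·m.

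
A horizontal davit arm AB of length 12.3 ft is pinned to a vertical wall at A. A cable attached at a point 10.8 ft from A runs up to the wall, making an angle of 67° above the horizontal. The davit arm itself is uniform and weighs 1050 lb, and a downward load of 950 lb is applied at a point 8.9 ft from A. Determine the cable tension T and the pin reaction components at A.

T = 1500 lb, A_x = 586.1 lb, A_y = 619.2 lb

ΣM about A: T·sin67°·10.8 − 1050·6.15 − 950·8.9 = 0 → T = 14912.5/(10.8·0.920505) = 1500.03 ≈ 1500 lb.
ΣF_x = 0: A_x − T·cos67° = 0 → A_x = 1500.03 × 0.390731 = 586.1 lb.
ΣF_y = 0: A_y + T·sin67° − 1050 − 950 = 0 → A_y = 2000 − 1500.03 × 0.920505 = 619.2 lb.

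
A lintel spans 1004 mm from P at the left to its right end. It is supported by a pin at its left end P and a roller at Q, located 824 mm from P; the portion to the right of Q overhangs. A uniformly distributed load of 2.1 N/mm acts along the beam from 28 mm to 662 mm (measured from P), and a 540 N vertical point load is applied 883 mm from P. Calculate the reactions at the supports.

P_x = 0, P_y = 735.3 N, Q_y = 1136 N

Resultant of the distributed load: 2.1 × 634 = 1331.4 N at 345 mm from P.
ΣM about P: Q_y·824 − (2.1·634)·345 − 540·883 = 0 → Q_y = 936153/824 = 1136.11 ≈ 1136 N.
ΣF_y = 0: P_y + 1136.11 − 2.1·634 − 540 = 0 → P_y = 735.3 N.
ΣF_x = 0: no horizontal applied forces, so P_x = 0.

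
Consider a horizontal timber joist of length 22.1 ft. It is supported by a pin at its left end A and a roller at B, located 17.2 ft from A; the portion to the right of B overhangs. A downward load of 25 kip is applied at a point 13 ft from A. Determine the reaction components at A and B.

A_x = 0, A_y = 6.105 kip, B_y = 18.90 kip

ΣM about A: B_y·17.2 − 25·13 = 0 → B_y = 325/17.2 = 18.8953 ≈ 18.90 kip.
ΣF_y = 0: A_y + 18.8953 − 25 = 0 → A_y = 6.105 kip.
ΣF_x = 0: no horizontal applied forces, so A_x = 0.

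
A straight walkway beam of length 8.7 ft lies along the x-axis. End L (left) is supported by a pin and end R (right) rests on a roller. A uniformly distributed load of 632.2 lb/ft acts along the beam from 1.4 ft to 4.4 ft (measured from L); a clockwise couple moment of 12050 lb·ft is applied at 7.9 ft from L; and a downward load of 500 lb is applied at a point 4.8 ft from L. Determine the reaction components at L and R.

Resultant of the distributed load: 632.2 × 3 = 1896.6 lb at 2.9 ft from L.
ΣM about L: R_y·8.7 − (632.2·3)·2.9 − 12050 − 500·4.8 = 0 → R_y = 19950.14/8.7 = 2293.12 ≈ 2293 lb.
ΣF_y = 0: L_y + 2293.12 − 632.2·3 − 500 = 0 → L_y = 103.5 lb.
ΣF_x = 0: no horizontal applied forces, so L_x = 0.

L_x = 0, L_y = 103.5 lb, R_y = 2293 lb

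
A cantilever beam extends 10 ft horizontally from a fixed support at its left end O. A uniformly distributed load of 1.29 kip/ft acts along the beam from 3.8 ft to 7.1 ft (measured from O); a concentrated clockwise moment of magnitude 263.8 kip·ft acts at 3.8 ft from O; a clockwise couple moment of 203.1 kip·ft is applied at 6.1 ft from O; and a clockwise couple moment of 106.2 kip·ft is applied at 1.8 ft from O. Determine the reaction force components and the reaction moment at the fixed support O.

Resultant of the distributed load: 1.29 × 3.3 = 4.257 kip at 5.45 ft from O.
ΣF_x = 0: O_x = 0.
ΣF_y = 0: O_y − 1.29·3.3 = 0 → O_y = 4.257 kip.
ΣM about O: M_O − (1.29·3.3)·5.45 − 263.8 − 203.1 − 106.2 = 0 → M_O = 596.3 kip·ft.

O_x = 0, O_y = 4.257 kip, M_O = 596.3 kip·ft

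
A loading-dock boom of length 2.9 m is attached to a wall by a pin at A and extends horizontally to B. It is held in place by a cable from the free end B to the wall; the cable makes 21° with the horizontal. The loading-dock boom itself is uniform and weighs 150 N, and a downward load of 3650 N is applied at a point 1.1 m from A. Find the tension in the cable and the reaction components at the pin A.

T = 4073 N, A_x = 3802 N, A_y = 2341 N

ΣM about A: T·sin21°·2.9 − 150·1.45 − 3650·1.1 = 0 → T = 4232.5/(2.9·0.358368) = 4072.58 ≈ 4073 N.
ΣF_x = 0: A_x − T·cos21° = 0 → A_x = 4072.58 × 0.93358 = 3802 N.
ΣF_y = 0: A_y + T·sin21° − 150 − 3650 = 0 → A_y = 3800 − 4072.58 × 0.358368 = 2341 N.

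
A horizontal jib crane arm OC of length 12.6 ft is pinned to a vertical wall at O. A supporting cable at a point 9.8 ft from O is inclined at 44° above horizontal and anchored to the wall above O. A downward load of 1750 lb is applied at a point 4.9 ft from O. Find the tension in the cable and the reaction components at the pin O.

T = 1260 lb, O_x = 906.1 lb, O_y = 875.0 lb

ΣM about O: T·sin44°·9.8 − 1750·4.9 = 0 → T = 8575/(9.8·0.694658) = 1259.61 ≈ 1260 lb.
ΣF_x = 0: O_x − T·cos44° = 0 → O_x = 1259.61 × 0.71934 = 906.1 lb.
ΣF_y = 0: O_y + T·sin44° − 1750 = 0 → O_y = 1750 − 1259.61 × 0.694658 = 875.0 lb.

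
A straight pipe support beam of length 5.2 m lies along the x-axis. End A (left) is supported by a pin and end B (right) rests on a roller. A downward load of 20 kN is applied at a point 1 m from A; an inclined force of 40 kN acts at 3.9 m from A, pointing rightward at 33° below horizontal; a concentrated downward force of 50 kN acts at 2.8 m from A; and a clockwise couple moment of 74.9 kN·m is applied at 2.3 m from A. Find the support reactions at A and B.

Moments about A: B_y·5.2 − 20·1 − 40·sin33°·3.9 − 50·2.8 − 74.9 = 0 → B_y = 319.864/5.2 = 61.5123 ≈ 61.51 kN.
ΣF_y = 0: A_y + 61.5123 − 20 − 40·sin33° − 50 = 0 → A_y = 30.27 kN.
ΣF_x = 0: A_x + 40·cos33° = 0 → A_x = -33.55 kN.

A_x = -33.55 kN, A_y = 30.27 kN, B_y = 61.51 kN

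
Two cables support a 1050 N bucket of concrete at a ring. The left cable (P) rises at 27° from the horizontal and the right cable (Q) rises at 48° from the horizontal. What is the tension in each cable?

ΣF_x = 0: −T_P·cos27° + T_Q·cos48° = 0 → T_Q = 1.33159·T_P.
ΣF_y = 0: T_P·sin27° + T_Q·sin48° = 1050.
Substitute: T_P·(0.45399 + 1.33159·0.743145) = 1050 → T_P = 727.371 ≈ 727.4 N.
Then T_Q = 1.33159 × 727.371 = 968.6 N.

T_P = 727.4 N, T_Q = 968.6 N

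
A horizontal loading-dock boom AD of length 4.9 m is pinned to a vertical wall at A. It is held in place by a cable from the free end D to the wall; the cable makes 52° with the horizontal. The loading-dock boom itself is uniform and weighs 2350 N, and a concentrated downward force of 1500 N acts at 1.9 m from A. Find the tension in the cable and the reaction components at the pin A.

T = 2229 N, A_x = 1372 N, A_y = 2093 N

ΣM about A: T·sin52°·4.9 − 2350·2.45 − 1500·1.9 = 0 → T = 8607.5/(4.9·0.788011) = 2229.2 ≈ 2229 N.
ΣF_x = 0: A_x − T·cos52° = 0 → A_x = 2229.2 × 0.615661 = 1372 N.
ΣF_y = 0: A_y + T·sin52° − 2350 − 1500 = 0 → A_y = 3850 − 2229.2 × 0.788011 = 2093 N.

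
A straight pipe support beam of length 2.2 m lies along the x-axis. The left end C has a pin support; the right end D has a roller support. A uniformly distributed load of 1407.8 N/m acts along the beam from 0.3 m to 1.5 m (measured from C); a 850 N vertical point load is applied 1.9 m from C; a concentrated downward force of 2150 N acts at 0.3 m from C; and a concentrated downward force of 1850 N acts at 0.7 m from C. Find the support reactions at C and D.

C_x = 0, C_y = 4232 N, D_y = 2307 N

Resultant of the distributed load: 1407.8 × 1.2 = 1689.36 N at 0.9 m from C.
Taking moments about C: D_y·2.2 − (1407.8·1.2)·0.9 − 850·1.9 − 2150·0.3 − 1850·0.7 = 0 → D_y = 5075.424/2.2 = 2307.01 ≈ 2307 N.
ΣF_y = 0: C_y + 2307.01 − 1407.8·1.2 − 850 − 2150 − 1850 = 0 → C_y = 4232 N.
ΣF_x = 0: no horizontal applied forces, so C_x = 0.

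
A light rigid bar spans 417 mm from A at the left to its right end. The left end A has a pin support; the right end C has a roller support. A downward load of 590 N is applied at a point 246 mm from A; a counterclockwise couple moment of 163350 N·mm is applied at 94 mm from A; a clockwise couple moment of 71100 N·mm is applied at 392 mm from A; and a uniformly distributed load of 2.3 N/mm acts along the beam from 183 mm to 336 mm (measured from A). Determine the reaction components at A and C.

A_x = 0, A_y = 596.1 N, C_y = 345.8 N

Resultant of the distributed load: 2.3 × 153 = 351.9 N at 259.5 mm from A.
Moments about A: C_y·417 − 590·246 + 163350 − 71100 − (2.3·153)·259.5 = 0 → C_y = 144208.05/417 = 345.823 ≈ 345.8 N.
ΣF_y = 0: A_y + 345.823 − 590 − 2.3·153 = 0 → A_y = 596.1 N.
ΣF_x = 0: no horizontal applied forces, so A_x = 0.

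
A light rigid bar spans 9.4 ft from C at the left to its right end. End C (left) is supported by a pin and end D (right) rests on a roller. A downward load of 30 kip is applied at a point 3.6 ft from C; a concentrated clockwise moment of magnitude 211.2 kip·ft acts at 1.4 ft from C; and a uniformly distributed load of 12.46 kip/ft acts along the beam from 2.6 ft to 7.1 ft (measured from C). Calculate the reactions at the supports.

Resultant of the distributed load: 12.46 × 4.5 = 56.07 kip at 4.85 ft from C.
ΣM about C: D_y·9.4 − 30·3.6 − 211.2 − (12.46·4.5)·4.85 = 0 → D_y = 591.1395/9.4 = 62.8872 ≈ 62.89 kip.
ΣF_y = 0: C_y + 62.8872 − 30 − 12.46·4.5 = 0 → C_y = 23.18 kip.
ΣF_x = 0: no horizontal applied forces, so C_x = 0.

C_x = 0, C_y = 23.18 kip, D_y = 62.89 kip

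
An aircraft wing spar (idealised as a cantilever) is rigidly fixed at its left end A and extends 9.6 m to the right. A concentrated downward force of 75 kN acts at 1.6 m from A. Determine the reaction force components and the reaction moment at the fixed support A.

A_x = 0, A_y = 75.00 kN, M_A = 120.0 kN·m

ΣF_x = 0: A_x = 0.
ΣF_y = 0: A_y − 75 = 0 → A_y = 75.00 kN.
ΣM about A: M_A − 75·1.6 = 0 → M_A = 120.0 kN·m.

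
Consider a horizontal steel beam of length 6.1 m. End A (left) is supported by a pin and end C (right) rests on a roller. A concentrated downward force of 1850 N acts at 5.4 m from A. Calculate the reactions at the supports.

Taking moments about A: C_y·6.1 − 1850·5.4 = 0 → C_y = 9990/6.1 = 1637.7 ≈ 1638 N.
ΣF_y = 0: A_y + 1637.7 − 1850 = 0 → A_y = 212.3 N.
ΣF_x = 0: no horizontal applied forces, so A_x = 0.

A_x = 0, A_y = 212.3 N, C_y = 1638 N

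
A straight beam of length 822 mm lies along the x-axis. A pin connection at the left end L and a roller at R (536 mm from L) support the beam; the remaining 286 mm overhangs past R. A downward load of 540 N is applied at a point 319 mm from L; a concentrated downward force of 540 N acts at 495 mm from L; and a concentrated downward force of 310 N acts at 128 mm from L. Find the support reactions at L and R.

Taking moments about L: R_y·536 − 540·319 − 540·495 − 310·128 = 0 → R_y = 479240/536 = 894.104 ≈ 894.1 N.
ΣF_y = 0: L_y + 894.104 − 540 − 540 − 310 = 0 → L_y = 495.9 N.
ΣF_x = 0: no horizontal applied forces, so L_x = 0.

L_x = 0, L_y = 495.9 N, R_y = 894.1 N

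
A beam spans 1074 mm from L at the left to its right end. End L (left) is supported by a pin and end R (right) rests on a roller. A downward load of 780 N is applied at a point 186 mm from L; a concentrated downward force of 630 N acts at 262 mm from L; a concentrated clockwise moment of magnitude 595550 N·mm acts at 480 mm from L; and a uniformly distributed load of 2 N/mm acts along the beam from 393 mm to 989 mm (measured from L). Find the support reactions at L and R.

L_x = 0, L_y = 991.8 N, R_y = 1610 N

Resultant of the distributed load: 2 × 596 = 1192 N at 691 mm from L.
Moments about L: R_y·1074 − 780·186 − 630·262 − 595550 − (2·596)·691 = 0 → R_y = 1729362/1074 = 1610.21 ≈ 1610 N.
ΣF_y = 0: L_y + 1610.21 − 780 − 630 − 2·596 = 0 → L_y = 991.8 N.
ΣF_x = 0: no horizontal applied forces, so L_x = 0.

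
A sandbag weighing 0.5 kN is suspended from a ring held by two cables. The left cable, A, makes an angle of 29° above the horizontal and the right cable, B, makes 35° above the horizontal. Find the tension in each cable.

ΣF_x = 0: −T_A·cos29° + T_B·cos35° = 0 → T_B = 1.06771·T_A.
ΣF_y = 0: T_A·sin29° + T_B·sin35° = 0.5.
Substitute: T_A·(0.48481 + 1.06771·0.573576) = 0.5 → T_A = 0.455696 ≈ 0.4557 kN.
Then T_B = 1.06771 × 0.455696 = 0.4866 kN.

T_A = 0.4557 kN, T_B = 0.4866 kN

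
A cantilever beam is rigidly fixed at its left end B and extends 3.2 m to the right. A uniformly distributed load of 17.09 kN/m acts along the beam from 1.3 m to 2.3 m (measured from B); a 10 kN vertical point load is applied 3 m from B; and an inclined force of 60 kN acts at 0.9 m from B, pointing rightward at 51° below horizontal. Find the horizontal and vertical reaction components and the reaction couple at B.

Resultant of the distributed load: 17.09 × 1 = 17.09 kN at 1.8 m from B.
ΣF_x = 0: B_x + 60·cos51° = 0 → B_x = -37.76 kN.
ΣF_y = 0: B_y − 17.09·1 − 10 − 60·sin51° = 0 → B_y = 73.72 kN.
ΣM about B: M_B − (17.09·1)·1.8 − 10·3 − 60·sin51°·0.9 = 0 → M_B = 102.7 kN·m.

B_x = -37.76 kN, B_y = 73.72 kN, M_B = 102.7 kN·m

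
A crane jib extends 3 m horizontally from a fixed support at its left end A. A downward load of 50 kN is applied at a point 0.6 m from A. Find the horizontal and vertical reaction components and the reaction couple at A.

A_x = 0, A_y = 50.00 kN, M_A = 30.00 kN·m

ΣF_x = 0: A_x = 0.
ΣF_y = 0: A_y − 50 = 0 → A_y = 50.00 kN.
ΣM about A: M_A − 50·0.6 = 0 → M_A = 30.00 kN·m.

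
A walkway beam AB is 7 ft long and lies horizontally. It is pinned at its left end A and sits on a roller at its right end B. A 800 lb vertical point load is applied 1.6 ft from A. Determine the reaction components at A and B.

A_x = 0, A_y = 617.1 lb, B_y = 182.9 lb

ΣM about A: B_y·7 − 800·1.6 = 0 → B_y = 1280/7 = 182.857 ≈ 182.9 lb.
ΣF_y = 0: A_y + 182.857 − 800 = 0 → A_y = 617.1 lb.
ΣF_x = 0: no horizontal applied forces, so A_x = 0.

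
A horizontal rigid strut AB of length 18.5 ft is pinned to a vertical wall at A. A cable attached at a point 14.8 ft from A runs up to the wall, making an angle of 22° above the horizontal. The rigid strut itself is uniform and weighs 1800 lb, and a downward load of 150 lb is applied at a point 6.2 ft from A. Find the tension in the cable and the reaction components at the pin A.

ΣM about A: T·sin22°·14.8 − 1800·9.25 − 150·6.2 = 0 → T = 17580/(14.8·0.374607) = 3170.89 ≈ 3171 lb.
ΣF_x = 0: A_x − T·cos22° = 0 → A_x = 3170.89 × 0.927184 = 2940 lb.
ΣF_y = 0: A_y + T·sin22° − 1800 − 150 = 0 → A_y = 1950 − 3170.89 × 0.374607 = 762.2 lb.

T = 3171 lb, A_x = 2940 lb, A_y = 762.2 lb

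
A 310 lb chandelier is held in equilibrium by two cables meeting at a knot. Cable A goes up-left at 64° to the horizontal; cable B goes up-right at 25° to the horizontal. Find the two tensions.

ΣF_x = 0: −T_A·cos64° + T_B·cos25° = 0 → T_B = 0.483689·T_A.
ΣF_y = 0: T_A·sin64° + T_B·sin25° = 310.
Substitute: T_A·(0.898794 + 0.483689·0.422618) = 310 → T_A = 280.998 ≈ 281.0 lb.
Then T_B = 0.483689 × 280.998 = 135.9 lb.

T_A = 281.0 lb, T_B = 135.9 lb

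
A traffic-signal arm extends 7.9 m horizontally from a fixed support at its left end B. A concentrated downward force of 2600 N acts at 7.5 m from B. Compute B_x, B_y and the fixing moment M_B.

ΣF_x = 0: B_x = 0.
ΣF_y = 0: B_y − 2600 = 0 → B_y = 2600 N.
ΣM about B: M_B − 2600·7.5 = 0 → M_B = 19500 N·m.

B_x = 0, B_y = 2600 N, M_B = 19500 N·m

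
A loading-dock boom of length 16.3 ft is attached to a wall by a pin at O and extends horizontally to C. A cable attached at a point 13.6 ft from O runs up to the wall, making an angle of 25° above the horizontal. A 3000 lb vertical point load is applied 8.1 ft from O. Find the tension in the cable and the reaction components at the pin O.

ΣM about O: T·sin25°·13.6 − 3000·8.1 = 0 → T = 24300/(13.6·0.422618) = 4227.85 ≈ 4228 lb.
ΣF_x = 0: O_x − T·cos25° = 0 → O_x = 4227.85 × 0.906308 = 3832 lb.
ΣF_y = 0: O_y + T·sin25° − 3000 = 0 → O_y = 3000 − 4227.85 × 0.422618 = 1213 lb.

T = 4228 lb, O_x = 3832 lb, O_y = 1213 lb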